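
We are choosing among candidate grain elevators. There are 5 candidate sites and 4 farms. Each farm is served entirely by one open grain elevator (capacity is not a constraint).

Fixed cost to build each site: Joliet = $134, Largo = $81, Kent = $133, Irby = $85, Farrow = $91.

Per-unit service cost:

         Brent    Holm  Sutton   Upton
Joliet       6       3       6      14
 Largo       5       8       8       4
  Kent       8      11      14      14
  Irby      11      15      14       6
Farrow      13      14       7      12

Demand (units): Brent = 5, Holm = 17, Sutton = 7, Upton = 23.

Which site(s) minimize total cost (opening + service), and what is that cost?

For any fixed open set, each farm goes to its cheapest open site; total = fixed + service.
{Largo}: Brent→Largo 5·5=25, Holm→Largo 8·17=136, Sutton→Largo 8·7=56, Upton→Largo 4·23=92. Service 309; fixed 81; total 390.
{Joliet, Largo}: service 210 + fixed 215 = 425
{Largo, Farrow}: service 302 + fixed 172 = 474
{Joliet, Largo, Kent, Irby, Farrow}: service 210 + fixed 524 = 734
No other subset beats 390.

Open Largo only; minimum total cost 390.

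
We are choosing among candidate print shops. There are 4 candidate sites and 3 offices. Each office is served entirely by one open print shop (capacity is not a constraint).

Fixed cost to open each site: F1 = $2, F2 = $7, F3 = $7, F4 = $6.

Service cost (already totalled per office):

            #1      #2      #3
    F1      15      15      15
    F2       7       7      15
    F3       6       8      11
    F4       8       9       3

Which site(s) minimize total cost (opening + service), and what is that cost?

Open F4 only; minimum total cost 26.

For any fixed open set, each office goes to its cheapest open site; total = fixed + service.
{F4}: #1→F4 8, #2→F4 9, #3→F4 3. Service 20; fixed 6; total 26.
{F1, F4}: #1→F4 8, #2→F4 9, #3→F4 3. Service 20; fixed 8; total 28.
{F2, F4}: #1→F2 7, #2→F2 7, #3→F4 3. Service 17; fixed 13; total 30.
{F1, F2, F3, F4}: service 16 + fixed 22 = 38
No other subset beats 26.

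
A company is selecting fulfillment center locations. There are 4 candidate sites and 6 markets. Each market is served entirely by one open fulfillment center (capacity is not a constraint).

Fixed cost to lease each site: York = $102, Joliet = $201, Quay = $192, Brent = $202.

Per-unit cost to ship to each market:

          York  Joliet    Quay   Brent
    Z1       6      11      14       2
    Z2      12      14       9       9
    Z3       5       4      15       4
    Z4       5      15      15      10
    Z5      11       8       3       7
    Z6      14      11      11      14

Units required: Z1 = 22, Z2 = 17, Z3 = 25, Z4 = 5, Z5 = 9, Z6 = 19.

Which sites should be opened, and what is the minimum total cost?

Open Brent only; minimum total cost 878.

For any fixed open set, each market goes to its cheapest open site; total = fixed + service.
{Brent}: Z1→Brent 2·22=44, Z2→Brent 9·17=153, Z3→Brent 4·25=100, Z4→Brent 10·5=50, Z5→Brent 7·9=63, Z6→Brent 14·19=266. Service 676; fixed 202; total 878.
{York}: service 851 + fixed 102 = 953
{York, Brent}: Z1→Brent 2·22=44, Z2→Brent 9·17=153, Z3→Brent 4·25=100, Z4→York 5·5=25, Z5→Brent 7·9=63, Z6→York 14·19=266. Service 651; fixed 304; total 955.
{York, Joliet, Quay, Brent}: Z1→Brent 2·22=44, Z2→Quay 9·17=153, Z3→Joliet 4·25=100, Z4→York 5·5=25, Z5→Quay 3·9=27, Z6→Joliet 11·19=209. Service 558; fixed 697; total 1255.
No other subset beats 878.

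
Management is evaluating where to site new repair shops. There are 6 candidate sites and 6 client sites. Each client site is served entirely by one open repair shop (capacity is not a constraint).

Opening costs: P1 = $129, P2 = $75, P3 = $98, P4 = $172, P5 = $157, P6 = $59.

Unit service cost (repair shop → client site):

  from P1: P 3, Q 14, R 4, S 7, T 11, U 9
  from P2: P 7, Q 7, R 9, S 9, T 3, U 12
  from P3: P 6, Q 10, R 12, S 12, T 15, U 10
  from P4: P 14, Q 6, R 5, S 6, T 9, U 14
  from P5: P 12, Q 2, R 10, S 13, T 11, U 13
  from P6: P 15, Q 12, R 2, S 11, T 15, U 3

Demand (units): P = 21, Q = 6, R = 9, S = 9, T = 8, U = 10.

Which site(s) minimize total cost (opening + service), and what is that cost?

Open P2 and P6; minimum total cost 476.

For any fixed open set, each client site goes to its cheapest open site; total = fixed + service.
{P2, P6}: P→P2 7·21=147, Q→P2 7·6=42, R→P6 2·9=18, S→P2 9·9=81, T→P2 3·8=24, U→P6 3·10=30. Service 342; fixed 134; total 476.
{P1, P2, P6}: service 240 + fixed 263 = 503
{P1, P2}: P→P1 3·21=63, Q→P2 7·6=42, R→P1 4·9=36, S→P1 7·9=63, T→P2 3·8=24, U→P1 9·10=90. Service 318; fixed 204; total 522.
{P1, P2, P3, P4, P5, P6}: P→P1 3·21=63, Q→P5 2·6=12, R→P6 2·9=18, S→P4 6·9=54, T→P2 3·8=24, U→P6 3·10=30. Service 201; fixed 690; total 891.
No other subset beats 476.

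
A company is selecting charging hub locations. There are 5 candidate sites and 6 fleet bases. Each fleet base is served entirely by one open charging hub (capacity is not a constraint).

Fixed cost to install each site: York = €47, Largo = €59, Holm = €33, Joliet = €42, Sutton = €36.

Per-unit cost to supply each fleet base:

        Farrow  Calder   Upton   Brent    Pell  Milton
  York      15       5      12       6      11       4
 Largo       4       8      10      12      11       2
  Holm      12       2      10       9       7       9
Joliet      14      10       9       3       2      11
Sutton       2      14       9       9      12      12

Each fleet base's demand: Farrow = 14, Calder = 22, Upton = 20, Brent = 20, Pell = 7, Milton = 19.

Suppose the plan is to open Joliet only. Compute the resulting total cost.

Each fleet base is assigned to its cheapest site among the open ones.
{Joliet}: Farrow→Joliet 14·14=196, Calder→Joliet 10·22=220, Upton→Joliet 9·20=180, Brent→Joliet 3·20=60, Pell→Joliet 2·7=14, Milton→Joliet 11·19=209. Service 879; fixed 42; total 921.

Total cost: 921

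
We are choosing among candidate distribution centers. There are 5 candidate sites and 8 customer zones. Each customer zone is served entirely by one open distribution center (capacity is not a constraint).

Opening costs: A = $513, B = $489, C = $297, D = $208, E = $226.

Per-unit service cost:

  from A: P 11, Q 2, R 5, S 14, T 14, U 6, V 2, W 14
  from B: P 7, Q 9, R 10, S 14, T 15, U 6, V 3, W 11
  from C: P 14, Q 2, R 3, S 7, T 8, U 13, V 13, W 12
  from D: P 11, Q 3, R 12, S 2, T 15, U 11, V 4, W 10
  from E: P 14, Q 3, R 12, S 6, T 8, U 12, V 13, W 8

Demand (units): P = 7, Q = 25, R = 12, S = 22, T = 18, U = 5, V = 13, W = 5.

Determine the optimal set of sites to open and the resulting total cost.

Open D only; minimum total cost 975.

For any fixed open set, each customer zone goes to its cheapest open site; total = fixed + service.
{D}: P→D 11·7=77, Q→D 3·25=75, R→D 12·12=144, S→D 2·22=44, T→D 15·18=270, U→D 11·5=55, V→D 4·13=52, W→D 10·5=50. Service 767; fixed 208; total 975.
{C, D}: service 508 + fixed 505 = 1013
{D, E}: P→D 11·7=77, Q→D 3·25=75, R→D 12·12=144, S→D 2·22=44, T→E 8·18=144, U→D 11·5=55, V→D 4·13=52, W→E 8·5=40. Service 631; fixed 434; total 1065.
{A, B, C, D, E}: service 419 + fixed 1733 = 2152
No other subset beats 975.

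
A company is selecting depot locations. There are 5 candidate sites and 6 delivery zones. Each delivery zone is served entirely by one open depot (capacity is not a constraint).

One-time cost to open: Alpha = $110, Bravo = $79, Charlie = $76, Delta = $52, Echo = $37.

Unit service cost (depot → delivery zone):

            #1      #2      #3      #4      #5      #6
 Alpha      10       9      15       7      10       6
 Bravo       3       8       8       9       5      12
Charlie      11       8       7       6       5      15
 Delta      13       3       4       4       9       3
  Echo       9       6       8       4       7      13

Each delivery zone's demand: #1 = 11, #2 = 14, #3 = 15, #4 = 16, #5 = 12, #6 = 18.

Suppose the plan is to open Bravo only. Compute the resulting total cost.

Total cost: 764

Each delivery zone is assigned to its cheapest site among the open ones.
{Bravo}: #1→Bravo 3·11=33, #2→Bravo 8·14=112, #3→Bravo 8·15=120, #4→Bravo 9·16=144, #5→Bravo 5·12=60, #6→Bravo 12·18=216. Service 685; fixed 79; total 764.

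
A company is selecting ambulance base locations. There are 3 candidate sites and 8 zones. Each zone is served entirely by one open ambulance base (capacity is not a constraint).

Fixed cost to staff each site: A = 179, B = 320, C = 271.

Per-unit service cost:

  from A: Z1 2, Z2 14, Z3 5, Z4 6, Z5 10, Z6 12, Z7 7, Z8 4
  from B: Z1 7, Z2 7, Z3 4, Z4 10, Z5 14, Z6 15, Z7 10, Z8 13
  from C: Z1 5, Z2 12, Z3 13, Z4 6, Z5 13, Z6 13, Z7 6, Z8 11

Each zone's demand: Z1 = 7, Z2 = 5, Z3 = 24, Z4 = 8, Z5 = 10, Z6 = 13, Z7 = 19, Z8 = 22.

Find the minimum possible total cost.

Minimum total cost: 908

For any fixed open set, each zone goes to its cheapest open site; total = fixed + service.
{A}: Z1→A 2·7=14, Z2→A 14·5=70, Z3→A 5·24=120, Z4→A 6·8=48, Z5→A 10·10=100, Z6→A 12·13=156, Z7→A 7·19=133, Z8→A 4·22=88. Service 729; fixed 179; total 908.
{A, C}: service 700 + fixed 450 = 1150
{A, B}: service 670 + fixed 499 = 1169
{A, B, C}: service 651 + fixed 770 = 1421
No other subset beats 908.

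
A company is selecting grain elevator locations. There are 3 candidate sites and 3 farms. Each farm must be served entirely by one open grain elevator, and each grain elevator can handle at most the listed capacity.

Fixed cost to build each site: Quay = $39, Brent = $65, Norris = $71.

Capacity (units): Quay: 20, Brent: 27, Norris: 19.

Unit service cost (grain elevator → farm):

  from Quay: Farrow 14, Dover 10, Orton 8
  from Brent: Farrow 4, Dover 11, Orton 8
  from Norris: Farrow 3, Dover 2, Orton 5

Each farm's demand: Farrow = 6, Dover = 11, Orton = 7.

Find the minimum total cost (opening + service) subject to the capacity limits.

Minimum total cost: 206

Open {Quay, Norris}: Farrow→Norris 3·6=18, Dover→Norris 2·11=22, Orton→Quay 8·7=56.
Loads: Quay carries 7/20, Norris carries 17/19. Service 96; fixed 110; total 206.
Next best feasible plan costs 217.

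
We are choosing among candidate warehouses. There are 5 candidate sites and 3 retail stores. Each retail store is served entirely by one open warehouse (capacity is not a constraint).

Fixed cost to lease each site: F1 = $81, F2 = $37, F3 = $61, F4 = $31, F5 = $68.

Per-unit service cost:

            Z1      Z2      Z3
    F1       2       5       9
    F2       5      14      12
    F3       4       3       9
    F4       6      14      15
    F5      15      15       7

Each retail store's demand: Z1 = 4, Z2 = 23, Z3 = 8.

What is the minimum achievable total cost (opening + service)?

For any fixed open set, each retail store goes to its cheapest open site; total = fixed + service.
{F3}: Z1→F3 4·4=16, Z2→F3 3·23=69, Z3→F3 9·8=72. Service 157; fixed 61; total 218.
{F3, F4}: Z1→F3 4·4=16, Z2→F3 3·23=69, Z3→F3 9·8=72. Service 157; fixed 92; total 249.
{F2, F3}: service 157 + fixed 98 = 255
{F1, F2, F3, F4, F5}: service 133 + fixed 278 = 411
No other subset beats 218.

Minimum total cost: 218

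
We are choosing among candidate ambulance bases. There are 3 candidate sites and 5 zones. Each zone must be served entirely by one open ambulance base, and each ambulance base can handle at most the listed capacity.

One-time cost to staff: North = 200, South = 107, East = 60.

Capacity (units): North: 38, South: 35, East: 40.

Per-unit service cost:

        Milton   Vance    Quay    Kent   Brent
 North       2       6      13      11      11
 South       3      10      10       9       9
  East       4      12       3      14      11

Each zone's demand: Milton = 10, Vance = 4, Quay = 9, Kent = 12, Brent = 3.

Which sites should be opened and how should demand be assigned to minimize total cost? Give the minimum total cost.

Minimum total cost: 376

Open {East}: Milton→East 4·10=40, Vance→East 12·4=48, Quay→East 3·9=27, Kent→East 14·12=168, Brent→East 11·3=33.
Loads: East carries 38/40. Service 316; fixed 60; total 376.
Next best feasible plan costs 399.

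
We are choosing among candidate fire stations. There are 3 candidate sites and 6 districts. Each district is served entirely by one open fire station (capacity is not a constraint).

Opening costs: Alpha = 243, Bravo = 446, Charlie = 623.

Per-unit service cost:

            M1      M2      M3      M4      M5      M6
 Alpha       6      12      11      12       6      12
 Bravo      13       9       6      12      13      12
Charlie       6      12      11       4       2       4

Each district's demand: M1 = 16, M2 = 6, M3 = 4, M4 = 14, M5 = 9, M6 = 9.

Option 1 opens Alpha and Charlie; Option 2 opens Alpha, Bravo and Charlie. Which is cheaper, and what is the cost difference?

Option 1: {Alpha, Charlie}: M1→Alpha 6·16=96, M2→Alpha 12·6=72, M3→Alpha 11·4=44, M4→Charlie 4·14=56, M5→Charlie 2·9=18, M6→Charlie 4·9=36. Service 322; fixed 866; total 1188.
Option 2: {Alpha, Bravo, Charlie}: M1→Alpha 6·16=96, M2→Bravo 9·6=54, M3→Bravo 6·4=24, M4→Charlie 4·14=56, M5→Charlie 2·9=18, M6→Charlie 4·9=36. Service 284; fixed 1312; total 1596.
Difference: |1188 − 1596| = 408.

Option 1 is cheaper by 408.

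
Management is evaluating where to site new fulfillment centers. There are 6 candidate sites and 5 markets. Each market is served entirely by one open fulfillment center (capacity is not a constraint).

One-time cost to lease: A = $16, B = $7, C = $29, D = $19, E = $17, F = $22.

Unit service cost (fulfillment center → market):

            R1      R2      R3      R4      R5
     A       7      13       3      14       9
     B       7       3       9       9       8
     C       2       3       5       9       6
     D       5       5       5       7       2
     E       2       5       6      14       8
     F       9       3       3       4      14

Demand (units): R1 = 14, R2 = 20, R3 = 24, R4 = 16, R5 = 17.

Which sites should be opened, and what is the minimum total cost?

Open D, E and F; minimum total cost 316.

For any fixed open set, each market goes to its cheapest open site; total = fixed + service.
{D, E, F}: R1→E 2·14=28, R2→F 3·20=60, R3→F 3·24=72, R4→F 4·16=64, R5→D 2·17=34. Service 258; fixed 58; total 316.
{B, D, E, F}: service 258 + fixed 65 = 323
{C, D, F}: service 258 + fixed 70 = 328
{A, B, C, D, E, F}: service 258 + fixed 110 = 368
No other subset beats 316.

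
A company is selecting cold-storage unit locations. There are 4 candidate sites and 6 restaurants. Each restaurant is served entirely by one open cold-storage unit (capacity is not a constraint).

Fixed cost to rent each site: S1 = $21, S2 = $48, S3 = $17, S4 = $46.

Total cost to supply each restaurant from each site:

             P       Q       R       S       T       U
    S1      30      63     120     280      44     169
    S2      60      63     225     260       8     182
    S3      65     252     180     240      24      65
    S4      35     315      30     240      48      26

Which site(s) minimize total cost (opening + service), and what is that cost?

For any fixed open set, each restaurant goes to its cheapest open site; total = fixed + service.
{S2, S4}: P→S4 35, Q→S2 63, R→S4 30, S→S4 240, T→S2 8, U→S4 26. Service 402; fixed 94; total 496.
{S1, S3, S4}: service 413 + fixed 84 = 497
{S1, S4}: service 433 + fixed 67 = 500
{S1, S2, S3, S4}: P→S1 30, Q→S1 63, R→S4 30, S→S3 240, T→S2 8, U→S4 26. Service 397; fixed 132; total 529.
No other subset beats 496.

Open S2 and S4; minimum total cost 496.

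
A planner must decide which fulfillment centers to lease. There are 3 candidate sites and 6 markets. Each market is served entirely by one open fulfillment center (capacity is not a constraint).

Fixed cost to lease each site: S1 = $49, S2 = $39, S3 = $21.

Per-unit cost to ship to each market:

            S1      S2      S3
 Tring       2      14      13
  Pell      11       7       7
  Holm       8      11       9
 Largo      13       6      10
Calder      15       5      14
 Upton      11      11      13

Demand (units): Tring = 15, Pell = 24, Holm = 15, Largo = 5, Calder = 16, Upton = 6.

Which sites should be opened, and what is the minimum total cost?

Open S1 and S2; minimum total cost 582.

For any fixed open set, each market goes to its cheapest open site; total = fixed + service.
{S1, S2}: Tring→S1 2·15=30, Pell→S2 7·24=168, Holm→S1 8·15=120, Largo→S2 6·5=30, Calder→S2 5·16=80, Upton→S1 11·6=66. Service 494; fixed 88; total 582.
{S1, S2, S3}: service 494 + fixed 109 = 603
{S1, S3}: service 658 + fixed 70 = 728
{S3}: Tring→S3 13·15=195, Pell→S3 7·24=168, Holm→S3 9·15=135, Largo→S3 10·5=50, Calder→S3 14·16=224, Upton→S3 13·6=78. Service 850; fixed 21; total 871.
No other subset beats 582.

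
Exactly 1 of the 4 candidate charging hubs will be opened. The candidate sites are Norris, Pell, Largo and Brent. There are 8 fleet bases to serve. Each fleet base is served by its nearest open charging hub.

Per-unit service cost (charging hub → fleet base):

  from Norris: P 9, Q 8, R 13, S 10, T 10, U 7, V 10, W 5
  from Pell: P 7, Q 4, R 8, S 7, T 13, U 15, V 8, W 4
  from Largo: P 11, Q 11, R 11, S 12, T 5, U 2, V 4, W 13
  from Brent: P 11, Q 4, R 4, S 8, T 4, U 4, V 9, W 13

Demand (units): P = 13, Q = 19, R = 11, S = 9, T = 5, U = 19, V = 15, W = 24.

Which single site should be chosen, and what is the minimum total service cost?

With exactly 1 open, each fleet base uses its cheapest among the chosen.
{Brent}: P→Brent 11·13=143, Q→Brent 4·19=76, R→Brent 4·11=44, S→Brent 8·9=72, T→Brent 4·5=20, U→Brent 4·19=76, V→Brent 9·15=135, W→Brent 13·24=312. Service cost 878.
{Pell}: service cost 884
{Norris}: service cost 955
Among all 4 size-1 choices, {Brent} is lowest.

Choose Brent only; total service cost 878.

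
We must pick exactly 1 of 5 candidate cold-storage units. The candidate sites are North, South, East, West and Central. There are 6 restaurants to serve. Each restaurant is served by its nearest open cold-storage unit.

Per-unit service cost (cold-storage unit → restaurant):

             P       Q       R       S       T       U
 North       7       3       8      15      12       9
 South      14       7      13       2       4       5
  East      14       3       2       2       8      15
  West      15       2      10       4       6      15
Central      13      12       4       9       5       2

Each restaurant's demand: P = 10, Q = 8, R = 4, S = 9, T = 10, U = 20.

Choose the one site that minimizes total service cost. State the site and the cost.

With exactly 1 open, each restaurant uses its cheapest among the chosen.
{South}: P→South 14·10=140, Q→South 7·8=56, R→South 13·4=52, S→South 2·9=18, T→South 4·10=40, U→South 5·20=100. Service cost 406.
{Central}: service cost 413
{North}: service cost 561
Among all 5 size-1 choices, {South} is lowest.

Choose South only; total service cost 406.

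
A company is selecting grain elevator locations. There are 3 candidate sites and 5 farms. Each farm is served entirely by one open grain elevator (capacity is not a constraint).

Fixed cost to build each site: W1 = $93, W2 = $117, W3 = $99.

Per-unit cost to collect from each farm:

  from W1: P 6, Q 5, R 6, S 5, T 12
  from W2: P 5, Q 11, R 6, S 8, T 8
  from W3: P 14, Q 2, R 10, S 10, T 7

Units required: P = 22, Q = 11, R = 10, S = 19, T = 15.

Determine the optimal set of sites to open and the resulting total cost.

For any fixed open set, each farm goes to its cheapest open site; total = fixed + service.
{W1, W3}: P→W1 6·22=132, Q→W3 2·11=22, R→W1 6·10=60, S→W1 5·19=95, T→W3 7·15=105. Service 414; fixed 192; total 606.
{W1}: service 522 + fixed 93 = 615
{W1, W2}: service 440 + fixed 210 = 650
{W1, W2, W3}: service 392 + fixed 309 = 701
No other subset beats 606.

Open W1 and W3; minimum total cost 606.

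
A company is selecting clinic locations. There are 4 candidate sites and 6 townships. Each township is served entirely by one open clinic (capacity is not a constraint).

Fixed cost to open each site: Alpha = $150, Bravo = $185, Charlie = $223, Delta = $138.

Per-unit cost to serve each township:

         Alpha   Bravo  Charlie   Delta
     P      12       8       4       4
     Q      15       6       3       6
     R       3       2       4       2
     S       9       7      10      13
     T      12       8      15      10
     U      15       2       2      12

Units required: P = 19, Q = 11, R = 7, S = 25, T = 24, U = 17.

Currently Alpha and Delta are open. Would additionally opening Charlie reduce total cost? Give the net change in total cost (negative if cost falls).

Current service cost with {Alpha, Delta}: 825.
Adding Charlie: each township re-picks its cheapest; new service cost 622, saving 203.
Extra fixed cost: 223. Net change = 223 − 203 = 20.
(Totals: 1113 → 1133.)

No — net change +20 (cost rises by 20).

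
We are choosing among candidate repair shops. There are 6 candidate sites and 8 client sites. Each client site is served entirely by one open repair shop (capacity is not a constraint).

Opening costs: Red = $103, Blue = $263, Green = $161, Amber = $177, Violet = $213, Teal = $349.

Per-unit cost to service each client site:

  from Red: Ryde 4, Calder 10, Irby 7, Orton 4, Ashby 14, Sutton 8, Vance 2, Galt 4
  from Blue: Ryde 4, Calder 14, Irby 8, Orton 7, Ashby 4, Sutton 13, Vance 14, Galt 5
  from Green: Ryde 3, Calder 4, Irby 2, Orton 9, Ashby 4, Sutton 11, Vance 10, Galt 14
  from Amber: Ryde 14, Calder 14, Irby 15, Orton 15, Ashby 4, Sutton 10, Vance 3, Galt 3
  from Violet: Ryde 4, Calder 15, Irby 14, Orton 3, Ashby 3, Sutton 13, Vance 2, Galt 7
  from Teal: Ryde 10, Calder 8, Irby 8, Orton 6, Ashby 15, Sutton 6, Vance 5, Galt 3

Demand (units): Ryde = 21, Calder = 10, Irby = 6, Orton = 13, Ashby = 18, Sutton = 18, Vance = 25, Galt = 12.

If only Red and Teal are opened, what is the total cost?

Total cost: 1156

Each client site is assigned to its cheapest site among the open ones.
{Red, Teal}: Ryde→Red 4·21=84, Calder→Teal 8·10=80, Irby→Red 7·6=42, Orton→Red 4·13=52, Ashby→Red 14·18=252, Sutton→Teal 6·18=108, Vance→Red 2·25=50, Galt→Teal 3·12=36. Service 704; fixed 452; total 1156.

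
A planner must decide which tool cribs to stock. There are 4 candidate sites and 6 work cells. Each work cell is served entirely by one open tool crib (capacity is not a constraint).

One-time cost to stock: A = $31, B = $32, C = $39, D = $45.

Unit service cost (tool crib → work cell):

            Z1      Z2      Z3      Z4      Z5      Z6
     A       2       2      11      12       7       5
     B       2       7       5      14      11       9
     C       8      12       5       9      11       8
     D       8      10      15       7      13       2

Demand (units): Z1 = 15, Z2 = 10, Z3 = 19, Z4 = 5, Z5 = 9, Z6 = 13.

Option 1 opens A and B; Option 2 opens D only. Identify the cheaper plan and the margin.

Option 1 is cheaper by 332.

Option 1: {A, B}: Z1→A 2·15=30, Z2→A 2·10=20, Z3→B 5·19=95, Z4→A 12·5=60, Z5→A 7·9=63, Z6→A 5·13=65. Service 333; fixed 63; total 396.
Option 2: {D}: Z1→D 8·15=120, Z2→D 10·10=100, Z3→D 15·19=285, Z4→D 7·5=35, Z5→D 13·9=117, Z6→D 2·13=26. Service 683; fixed 45; total 728.
Difference: |396 − 728| = 332.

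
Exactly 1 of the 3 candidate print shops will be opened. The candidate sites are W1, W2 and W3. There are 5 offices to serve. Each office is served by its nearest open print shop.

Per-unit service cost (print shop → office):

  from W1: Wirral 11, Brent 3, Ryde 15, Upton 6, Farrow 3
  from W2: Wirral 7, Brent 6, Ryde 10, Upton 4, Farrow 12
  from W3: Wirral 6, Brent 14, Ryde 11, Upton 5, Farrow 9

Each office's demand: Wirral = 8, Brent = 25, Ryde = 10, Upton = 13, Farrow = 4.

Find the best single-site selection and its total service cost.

With exactly 1 open, each office uses its cheapest among the chosen.
{W1}: Wirral→W1 11·8=88, Brent→W1 3·25=75, Ryde→W1 15·10=150, Upton→W1 6·13=78, Farrow→W1 3·4=12. Service cost 403.
{W2}: service cost 406
{W3}: service cost 609
Among all 3 size-1 choices, {W1} is lowest.

Choose W1 only; total service cost 403.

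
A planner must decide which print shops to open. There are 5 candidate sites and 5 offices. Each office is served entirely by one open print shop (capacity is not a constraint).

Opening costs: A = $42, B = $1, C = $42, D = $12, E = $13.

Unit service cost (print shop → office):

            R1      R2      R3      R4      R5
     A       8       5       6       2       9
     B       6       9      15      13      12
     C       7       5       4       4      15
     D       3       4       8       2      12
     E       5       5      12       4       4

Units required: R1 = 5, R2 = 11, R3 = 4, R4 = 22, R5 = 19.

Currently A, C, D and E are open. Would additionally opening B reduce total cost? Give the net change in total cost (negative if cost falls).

Current service cost with {A, C, D, E}: 195.
Adding B: each office re-picks its cheapest; new service cost 195, saving 0.
Extra fixed cost: 1. Net change = 1 − 0 = 1.
(Totals: 304 → 305.)

No — net change +1 (cost rises by 1).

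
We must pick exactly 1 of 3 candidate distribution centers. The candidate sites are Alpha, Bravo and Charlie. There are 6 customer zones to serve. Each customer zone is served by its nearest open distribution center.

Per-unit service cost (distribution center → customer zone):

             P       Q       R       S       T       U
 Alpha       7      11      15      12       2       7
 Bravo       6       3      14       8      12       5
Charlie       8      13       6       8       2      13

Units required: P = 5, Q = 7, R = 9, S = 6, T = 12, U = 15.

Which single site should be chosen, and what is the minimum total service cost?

Choose Bravo only; total service cost 444.

With exactly 1 open, each customer zone uses its cheapest among the chosen.
{Bravo}: P→Bravo 6·5=30, Q→Bravo 3·7=21, R→Bravo 14·9=126, S→Bravo 8·6=48, T→Bravo 12·12=144, U→Bravo 5·15=75. Service cost 444.
{Alpha}: service cost 448
{Charlie}: service cost 452
Among all 3 size-1 choices, {Bravo} is lowest.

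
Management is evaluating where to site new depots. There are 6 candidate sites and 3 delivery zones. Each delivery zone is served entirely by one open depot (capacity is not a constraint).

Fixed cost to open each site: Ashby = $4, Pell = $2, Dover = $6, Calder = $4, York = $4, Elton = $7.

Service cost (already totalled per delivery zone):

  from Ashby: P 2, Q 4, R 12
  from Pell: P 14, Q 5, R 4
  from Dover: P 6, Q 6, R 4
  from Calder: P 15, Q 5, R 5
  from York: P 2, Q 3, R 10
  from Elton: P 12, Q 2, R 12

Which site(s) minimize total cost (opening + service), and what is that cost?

For any fixed open set, each delivery zone goes to its cheapest open site; total = fixed + service.
{Pell, York}: P→York 2, Q→York 3, R→Pell 4. Service 9; fixed 6; total 15.
{Ashby, Pell}: service 10 + fixed 6 = 16
{Calder, York}: P→York 2, Q→York 3, R→Calder 5. Service 10; fixed 8; total 18.
{Ashby, Pell, Dover, Calder, York, Elton}: service 8 + fixed 27 = 35
No other subset beats 15.

Open Pell and York; minimum total cost 15.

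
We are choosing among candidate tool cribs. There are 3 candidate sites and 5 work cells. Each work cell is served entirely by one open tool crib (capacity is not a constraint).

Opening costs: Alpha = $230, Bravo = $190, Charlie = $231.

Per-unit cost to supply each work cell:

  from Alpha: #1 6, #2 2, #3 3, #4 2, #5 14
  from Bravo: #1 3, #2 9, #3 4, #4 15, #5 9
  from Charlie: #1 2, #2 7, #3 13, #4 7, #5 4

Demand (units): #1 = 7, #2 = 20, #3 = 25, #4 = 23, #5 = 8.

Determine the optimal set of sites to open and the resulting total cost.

Open Alpha only; minimum total cost 545.

For any fixed open set, each work cell goes to its cheapest open site; total = fixed + service.
{Alpha}: #1→Alpha 6·7=42, #2→Alpha 2·20=40, #3→Alpha 3·25=75, #4→Alpha 2·23=46, #5→Alpha 14·8=112. Service 315; fixed 230; total 545.
{Alpha, Charlie}: service 207 + fixed 461 = 668
{Alpha, Bravo}: service 254 + fixed 420 = 674
{Alpha, Bravo, Charlie}: service 207 + fixed 651 = 858
(All 7 nonempty subsets were checked; Alpha only is lowest.)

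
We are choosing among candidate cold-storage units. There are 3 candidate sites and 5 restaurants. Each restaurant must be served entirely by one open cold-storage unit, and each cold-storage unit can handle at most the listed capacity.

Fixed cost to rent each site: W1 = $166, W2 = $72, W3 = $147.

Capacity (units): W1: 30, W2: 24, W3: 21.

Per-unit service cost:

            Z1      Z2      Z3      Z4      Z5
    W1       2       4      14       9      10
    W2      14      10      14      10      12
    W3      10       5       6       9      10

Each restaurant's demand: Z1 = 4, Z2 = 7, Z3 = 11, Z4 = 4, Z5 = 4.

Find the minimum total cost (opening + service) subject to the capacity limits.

Open {W1}: Z1→W1 2·4=8, Z2→W1 4·7=28, Z3→W1 14·11=154, Z4→W1 9·4=36, Z5→W1 10·4=40.
Loads: W1 carries 30/30. Service 266; fixed 166; total 432.
Next best feasible plan costs 464.

Minimum total cost: 432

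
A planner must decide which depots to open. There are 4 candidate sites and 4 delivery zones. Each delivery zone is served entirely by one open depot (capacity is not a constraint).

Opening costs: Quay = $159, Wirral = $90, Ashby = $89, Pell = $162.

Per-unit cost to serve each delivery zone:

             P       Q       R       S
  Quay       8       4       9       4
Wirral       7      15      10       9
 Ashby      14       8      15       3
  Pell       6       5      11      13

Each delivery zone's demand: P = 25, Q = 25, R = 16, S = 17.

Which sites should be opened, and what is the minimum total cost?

For any fixed open set, each delivery zone goes to its cheapest open site; total = fixed + service.
{Quay}: P→Quay 8·25=200, Q→Quay 4·25=100, R→Quay 9·16=144, S→Quay 4·17=68. Service 512; fixed 159; total 671.
{Quay, Wirral}: service 487 + fixed 249 = 736
{Quay, Ashby}: service 495 + fixed 248 = 743
{Quay, Wirral, Ashby, Pell}: service 445 + fixed 500 = 945
(All 15 nonempty subsets were checked; Quay only is lowest.)

Open Quay only; minimum total cost 671.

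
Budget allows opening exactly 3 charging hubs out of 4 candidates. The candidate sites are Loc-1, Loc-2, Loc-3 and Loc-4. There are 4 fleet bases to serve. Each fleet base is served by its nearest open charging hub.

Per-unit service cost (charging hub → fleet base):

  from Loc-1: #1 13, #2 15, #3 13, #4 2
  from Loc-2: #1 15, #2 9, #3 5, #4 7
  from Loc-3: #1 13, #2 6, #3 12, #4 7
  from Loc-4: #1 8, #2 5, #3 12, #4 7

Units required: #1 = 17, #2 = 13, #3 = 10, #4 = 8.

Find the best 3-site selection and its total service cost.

With exactly 3 open, each fleet base uses its cheapest among the chosen.
{Loc-1, Loc-2, Loc-4}: #1→Loc-4 8·17=136, #2→Loc-4 5·13=65, #3→Loc-2 5·10=50, #4→Loc-1 2·8=16. Service cost 267.
{Loc-2, Loc-3, Loc-4}: service cost 307
{Loc-1, Loc-3, Loc-4}: service cost 337
Among all 4 size-3 choices, {Loc-1, Loc-2, Loc-4} is lowest.

Choose Loc-1, Loc-2 and Loc-4; total service cost 267.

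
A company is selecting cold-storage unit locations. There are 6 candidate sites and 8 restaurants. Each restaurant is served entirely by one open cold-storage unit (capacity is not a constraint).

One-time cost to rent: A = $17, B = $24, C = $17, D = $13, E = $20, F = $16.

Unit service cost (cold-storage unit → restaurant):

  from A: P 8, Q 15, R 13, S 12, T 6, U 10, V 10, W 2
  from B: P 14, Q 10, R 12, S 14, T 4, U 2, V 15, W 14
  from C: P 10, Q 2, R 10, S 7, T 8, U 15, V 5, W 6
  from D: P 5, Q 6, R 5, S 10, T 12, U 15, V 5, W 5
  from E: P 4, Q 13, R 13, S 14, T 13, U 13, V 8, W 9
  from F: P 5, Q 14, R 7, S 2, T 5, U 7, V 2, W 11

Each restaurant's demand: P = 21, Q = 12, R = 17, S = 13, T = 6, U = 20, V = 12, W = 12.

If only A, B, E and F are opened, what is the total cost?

Each restaurant is assigned to its cheapest site among the open ones.
{A, B, E, F}: P→E 4·21=84, Q→B 10·12=120, R→F 7·17=119, S→F 2·13=26, T→B 4·6=24, U→B 2·20=40, V→F 2·12=24, W→A 2·12=24. Service 461; fixed 77; total 538.

Total cost: 538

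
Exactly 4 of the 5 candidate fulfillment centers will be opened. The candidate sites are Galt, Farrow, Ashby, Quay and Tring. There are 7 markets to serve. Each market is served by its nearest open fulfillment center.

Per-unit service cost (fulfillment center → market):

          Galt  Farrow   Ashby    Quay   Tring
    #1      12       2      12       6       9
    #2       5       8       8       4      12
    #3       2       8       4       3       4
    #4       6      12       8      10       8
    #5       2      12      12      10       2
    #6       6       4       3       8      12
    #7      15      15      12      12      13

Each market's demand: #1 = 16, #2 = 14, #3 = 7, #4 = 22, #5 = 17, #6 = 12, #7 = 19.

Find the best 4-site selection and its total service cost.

With exactly 4 open, each market uses its cheapest among the chosen.
{Galt, Farrow, Ashby, Quay}: #1→Farrow 2·16=32, #2→Quay 4·14=56, #3→Galt 2·7=14, #4→Galt 6·22=132, #5→Galt 2·17=34, #6→Ashby 3·12=36, #7→Ashby 12·19=228. Service cost 532.
{Galt, Farrow, Quay, Tring}: service cost 544
{Galt, Farrow, Ashby, Tring}: service cost 546
Among all 5 size-4 choices, {Galt, Farrow, Ashby, Quay} is lowest.

Choose Galt, Farrow, Ashby and Quay; total service cost 532.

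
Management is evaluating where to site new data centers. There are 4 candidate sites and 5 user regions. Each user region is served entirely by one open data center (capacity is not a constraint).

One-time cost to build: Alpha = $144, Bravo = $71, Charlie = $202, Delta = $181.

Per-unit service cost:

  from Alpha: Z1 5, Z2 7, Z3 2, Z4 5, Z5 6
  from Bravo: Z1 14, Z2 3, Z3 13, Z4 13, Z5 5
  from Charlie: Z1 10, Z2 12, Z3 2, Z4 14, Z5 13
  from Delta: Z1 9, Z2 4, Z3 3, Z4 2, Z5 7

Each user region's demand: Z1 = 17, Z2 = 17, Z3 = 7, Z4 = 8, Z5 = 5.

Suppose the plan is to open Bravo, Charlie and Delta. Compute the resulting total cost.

Total cost: 713

Each user region is assigned to its cheapest site among the open ones.
{Bravo, Charlie, Delta}: Z1→Delta 9·17=153, Z2→Bravo 3·17=51, Z3→Charlie 2·7=14, Z4→Delta 2·8=16, Z5→Bravo 5·5=25. Service 259; fixed 454; total 713.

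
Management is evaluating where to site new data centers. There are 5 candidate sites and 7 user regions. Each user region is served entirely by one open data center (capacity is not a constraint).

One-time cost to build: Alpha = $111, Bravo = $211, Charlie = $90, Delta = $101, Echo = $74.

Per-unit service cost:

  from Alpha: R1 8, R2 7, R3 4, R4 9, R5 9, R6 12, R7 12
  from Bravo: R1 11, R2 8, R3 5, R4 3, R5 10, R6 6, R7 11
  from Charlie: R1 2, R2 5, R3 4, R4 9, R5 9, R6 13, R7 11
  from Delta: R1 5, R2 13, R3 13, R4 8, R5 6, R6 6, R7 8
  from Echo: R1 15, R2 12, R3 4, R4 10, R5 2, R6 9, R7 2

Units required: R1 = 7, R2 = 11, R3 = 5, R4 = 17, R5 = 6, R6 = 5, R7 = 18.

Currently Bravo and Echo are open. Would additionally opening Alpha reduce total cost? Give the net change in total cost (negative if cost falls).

Current service cost with {Bravo, Echo}: 314.
Adding Alpha: each user region re-picks its cheapest; new service cost 282, saving 32.
Extra fixed cost: 111. Net change = 111 − 32 = 79.
(Totals: 599 → 678.)

No — net change +79 (cost rises by 79).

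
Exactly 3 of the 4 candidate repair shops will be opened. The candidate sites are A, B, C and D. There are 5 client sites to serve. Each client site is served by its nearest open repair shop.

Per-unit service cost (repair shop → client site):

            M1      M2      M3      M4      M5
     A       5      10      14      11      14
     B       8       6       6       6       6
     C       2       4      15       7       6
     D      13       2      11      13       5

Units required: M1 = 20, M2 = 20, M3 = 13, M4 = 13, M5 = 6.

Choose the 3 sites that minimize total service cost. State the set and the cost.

Choose B, C and D; total service cost 266.

With exactly 3 open, each client site uses its cheapest among the chosen.
{B, C, D}: M1→C 2·20=40, M2→D 2·20=40, M3→B 6·13=78, M4→B 6·13=78, M5→D 5·6=30. Service cost 266.
{A, B, C}: service cost 312
{A, B, D}: service cost 326
Among all 4 size-3 choices, {B, C, D} is lowest.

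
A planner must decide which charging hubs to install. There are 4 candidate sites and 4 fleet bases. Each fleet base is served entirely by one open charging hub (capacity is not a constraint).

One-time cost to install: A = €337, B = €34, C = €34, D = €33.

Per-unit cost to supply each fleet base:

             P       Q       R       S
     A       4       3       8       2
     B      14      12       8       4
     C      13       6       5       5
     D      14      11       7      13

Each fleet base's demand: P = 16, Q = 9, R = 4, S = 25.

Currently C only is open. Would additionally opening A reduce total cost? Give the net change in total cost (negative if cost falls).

No — net change +91 (cost rises by 91).

Current service cost with {C}: 407.
Adding A: each fleet base re-picks its cheapest; new service cost 161, saving 246.
Extra fixed cost: 337. Net change = 337 − 246 = 91.
(Totals: 441 → 532.)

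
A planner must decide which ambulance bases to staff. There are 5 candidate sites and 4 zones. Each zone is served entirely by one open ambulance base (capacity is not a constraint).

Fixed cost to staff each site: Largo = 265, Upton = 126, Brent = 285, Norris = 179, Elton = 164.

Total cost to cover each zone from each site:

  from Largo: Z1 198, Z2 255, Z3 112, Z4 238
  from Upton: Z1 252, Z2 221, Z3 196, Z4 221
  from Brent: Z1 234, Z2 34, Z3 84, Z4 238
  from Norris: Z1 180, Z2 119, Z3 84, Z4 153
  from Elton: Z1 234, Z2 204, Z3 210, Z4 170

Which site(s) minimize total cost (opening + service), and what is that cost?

For any fixed open set, each zone goes to its cheapest open site; total = fixed + service.
{Norris}: Z1→Norris 180, Z2→Norris 119, Z3→Norris 84, Z4→Norris 153. Service 536; fixed 179; total 715.
{Upton, Norris}: Z1→Norris 180, Z2→Norris 119, Z3→Norris 84, Z4→Norris 153. Service 536; fixed 305; total 841.
{Brent}: service 590 + fixed 285 = 875
{Largo, Upton, Brent, Norris, Elton}: service 451 + fixed 1019 = 1470
No other subset beats 715.

Open Norris only; minimum total cost 715.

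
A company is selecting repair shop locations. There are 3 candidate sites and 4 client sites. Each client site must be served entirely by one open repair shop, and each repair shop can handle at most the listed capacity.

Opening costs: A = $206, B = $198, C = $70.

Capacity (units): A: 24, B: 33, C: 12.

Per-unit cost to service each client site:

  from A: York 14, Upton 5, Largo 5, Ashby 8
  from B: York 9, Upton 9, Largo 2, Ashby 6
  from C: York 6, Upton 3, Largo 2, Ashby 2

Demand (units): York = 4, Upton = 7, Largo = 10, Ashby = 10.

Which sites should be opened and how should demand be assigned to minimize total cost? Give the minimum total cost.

Minimum total cost: 377

Open {B}: York→B 9·4=36, Upton→B 9·7=63, Largo→B 2·10=20, Ashby→B 6·10=60.
Loads: B carries 31/33. Service 179; fixed 198; total 377.
Next best feasible plan costs 393.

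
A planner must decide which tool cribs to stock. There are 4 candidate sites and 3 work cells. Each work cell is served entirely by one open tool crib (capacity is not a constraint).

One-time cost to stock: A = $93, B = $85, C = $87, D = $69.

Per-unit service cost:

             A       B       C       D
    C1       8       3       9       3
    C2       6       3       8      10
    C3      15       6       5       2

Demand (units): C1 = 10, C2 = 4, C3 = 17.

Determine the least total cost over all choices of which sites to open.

For any fixed open set, each work cell goes to its cheapest open site; total = fixed + service.
{D}: C1→D 3·10=30, C2→D 10·4=40, C3→D 2·17=34. Service 104; fixed 69; total 173.
{B}: C1→B 3·10=30, C2→B 3·4=12, C3→B 6·17=102. Service 144; fixed 85; total 229.
{B, D}: C1→B 3·10=30, C2→B 3·4=12, C3→D 2·17=34. Service 76; fixed 154; total 230.
{A, B, C, D}: C1→B 3·10=30, C2→B 3·4=12, C3→D 2·17=34. Service 76; fixed 334; total 410.
(All 15 nonempty subsets were checked; D only is lowest.)

Minimum total cost: 173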